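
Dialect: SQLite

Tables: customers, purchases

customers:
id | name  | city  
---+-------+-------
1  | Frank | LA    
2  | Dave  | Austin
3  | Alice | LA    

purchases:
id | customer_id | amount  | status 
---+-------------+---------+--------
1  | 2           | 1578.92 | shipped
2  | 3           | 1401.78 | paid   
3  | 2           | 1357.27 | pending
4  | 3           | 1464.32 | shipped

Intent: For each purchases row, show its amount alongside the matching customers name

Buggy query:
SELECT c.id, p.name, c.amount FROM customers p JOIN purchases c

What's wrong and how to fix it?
Bug: Missing join condition: each purchases row is matched to all customers rows instead of just its own

Fix: Add ON c.customer_id = p.id to the JOIN

Corrected query:
SELECT c.id, p.name, c.amount FROM customers p JOIN purchases c ON c.customer_id = p.id

Result:
id | name  | amount 
---+-------+--------
1  | Dave  | 1578.92
2  | Alice | 1401.78
3  | Dave  | 1357.27
4  | Alice | 1464.32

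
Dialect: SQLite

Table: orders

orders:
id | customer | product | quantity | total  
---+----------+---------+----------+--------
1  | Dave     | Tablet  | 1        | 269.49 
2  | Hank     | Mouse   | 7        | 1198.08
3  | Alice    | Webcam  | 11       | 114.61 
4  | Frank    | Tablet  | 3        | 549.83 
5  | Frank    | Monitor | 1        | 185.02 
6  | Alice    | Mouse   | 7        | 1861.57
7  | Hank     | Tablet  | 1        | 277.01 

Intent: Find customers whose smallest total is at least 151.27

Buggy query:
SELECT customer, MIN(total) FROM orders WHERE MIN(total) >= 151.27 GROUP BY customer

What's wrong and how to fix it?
Bug: MIN() in WHERE is a misuse of aggregate

Fix: Replace WHERE with HAVING after the GROUP BY

Corrected query:
SELECT customer, MIN(total) FROM orders GROUP BY customer HAVING MIN(total) >= 151.27

Result:
customer | MIN(total)
---------+-----------
Dave     | 269.49    
Frank    | 185.02    
Hank     | 277.01    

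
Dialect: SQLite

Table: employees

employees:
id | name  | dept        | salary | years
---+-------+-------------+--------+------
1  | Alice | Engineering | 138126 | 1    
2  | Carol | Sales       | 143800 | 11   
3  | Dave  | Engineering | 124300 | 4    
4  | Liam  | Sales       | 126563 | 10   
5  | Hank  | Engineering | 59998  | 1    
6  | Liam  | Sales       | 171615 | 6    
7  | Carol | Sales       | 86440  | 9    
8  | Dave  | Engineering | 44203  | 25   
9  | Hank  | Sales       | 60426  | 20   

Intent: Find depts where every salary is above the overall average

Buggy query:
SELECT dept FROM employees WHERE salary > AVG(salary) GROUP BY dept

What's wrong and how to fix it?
Bug: AVG() is an aggregate; it can't sit directly in WHERE

Fix: Use a subquery for AVG and a HAVING MIN(...) filter so the condition holds for every row in the group

Corrected query:
SELECT dept FROM employees GROUP BY dept HAVING MIN(salary) > (SELECT AVG(salary) FROM employees)

Result:
(no rows)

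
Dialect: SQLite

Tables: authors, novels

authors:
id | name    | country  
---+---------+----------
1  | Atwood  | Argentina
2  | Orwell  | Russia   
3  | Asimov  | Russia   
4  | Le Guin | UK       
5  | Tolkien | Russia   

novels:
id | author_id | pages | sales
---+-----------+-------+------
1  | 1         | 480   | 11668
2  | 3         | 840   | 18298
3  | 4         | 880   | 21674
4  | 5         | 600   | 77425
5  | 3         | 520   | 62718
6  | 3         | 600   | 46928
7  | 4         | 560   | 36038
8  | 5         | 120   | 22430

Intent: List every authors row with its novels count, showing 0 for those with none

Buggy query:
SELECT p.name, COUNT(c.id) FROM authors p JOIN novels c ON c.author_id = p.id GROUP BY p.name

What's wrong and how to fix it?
Bug: An inner join excludes parents with zero children

Fix: Switch to LEFT JOIN to retain unmatched parent rows

Corrected query:
SELECT p.name, COUNT(c.id) FROM authors p LEFT JOIN novels c ON c.author_id = p.id GROUP BY p.name

Result:
name    | COUNT(c.id)
--------+------------
Asimov  | 3          
Atwood  | 1          
Le Guin | 2          
Orwell  | 0          
Tolkien | 2          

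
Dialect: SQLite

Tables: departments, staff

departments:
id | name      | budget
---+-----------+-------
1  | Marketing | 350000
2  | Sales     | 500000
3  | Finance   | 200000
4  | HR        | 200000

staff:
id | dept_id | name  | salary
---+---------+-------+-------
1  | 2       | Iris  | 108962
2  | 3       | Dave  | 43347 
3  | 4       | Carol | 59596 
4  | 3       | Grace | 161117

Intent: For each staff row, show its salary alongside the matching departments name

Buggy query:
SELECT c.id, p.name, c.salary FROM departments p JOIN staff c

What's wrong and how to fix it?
Bug: JOIN with no ON clause produces a cartesian product; every staff row pairs with every departments row

Fix: Specify the join condition linking the foreign key to the parent id

Corrected query:
SELECT c.id, p.name, c.salary FROM departments p JOIN staff c ON c.dept_id = p.id

Result:
id | name    | salary
---+---------+-------
1  | Sales   | 108962
2  | Finance | 43347 
3  | HR      | 59596 
4  | Finance | 161117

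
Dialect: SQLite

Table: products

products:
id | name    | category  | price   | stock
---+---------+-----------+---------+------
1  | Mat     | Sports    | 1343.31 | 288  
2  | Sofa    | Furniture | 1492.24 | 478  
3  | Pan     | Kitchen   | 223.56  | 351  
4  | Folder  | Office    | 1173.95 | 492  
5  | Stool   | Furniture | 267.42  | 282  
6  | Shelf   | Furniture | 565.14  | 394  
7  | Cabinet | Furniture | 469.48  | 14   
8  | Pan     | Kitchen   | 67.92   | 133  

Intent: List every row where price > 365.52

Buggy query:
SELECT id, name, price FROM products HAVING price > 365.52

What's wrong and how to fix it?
Bug: HAVING filters the output of aggregation, but this query has no GROUP BY and no aggregate functions, so SQLite rejects it (HAVING clause on a non-aggregate query); the condition here is per row

Fix: Replace HAVING with WHERE since the condition applies to individual rows

Corrected query:
SELECT id, name, price FROM products WHERE price > 365.52

Result:
id | name    | price  
---+---------+--------
1  | Mat     | 1343.31
2  | Sofa    | 1492.24
4  | Folder  | 1173.95
6  | Shelf   | 565.14 
7  | Cabinet | 469.48 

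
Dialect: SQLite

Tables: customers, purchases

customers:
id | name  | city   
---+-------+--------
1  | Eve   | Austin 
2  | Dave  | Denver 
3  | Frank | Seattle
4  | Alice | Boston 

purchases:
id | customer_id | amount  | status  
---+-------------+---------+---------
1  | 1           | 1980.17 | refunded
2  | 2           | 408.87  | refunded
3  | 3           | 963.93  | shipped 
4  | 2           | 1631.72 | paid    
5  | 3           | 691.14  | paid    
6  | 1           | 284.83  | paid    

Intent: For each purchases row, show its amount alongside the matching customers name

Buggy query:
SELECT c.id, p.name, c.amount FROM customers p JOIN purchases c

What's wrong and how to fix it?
Bug: Missing join condition: each purchases row is matched to all customers rows instead of just its own

Fix: Add ON c.customer_id = p.id to the JOIN

Corrected query:
SELECT c.id, p.name, c.amount FROM customers p JOIN purchases c ON c.customer_id = p.id

Result:
id | name  | amount 
---+-------+--------
1  | Eve   | 1980.17
2  | Dave  | 408.87 
3  | Frank | 963.93 
4  | Dave  | 1631.72
5  | Frank | 691.14 
6  | Eve   | 284.83 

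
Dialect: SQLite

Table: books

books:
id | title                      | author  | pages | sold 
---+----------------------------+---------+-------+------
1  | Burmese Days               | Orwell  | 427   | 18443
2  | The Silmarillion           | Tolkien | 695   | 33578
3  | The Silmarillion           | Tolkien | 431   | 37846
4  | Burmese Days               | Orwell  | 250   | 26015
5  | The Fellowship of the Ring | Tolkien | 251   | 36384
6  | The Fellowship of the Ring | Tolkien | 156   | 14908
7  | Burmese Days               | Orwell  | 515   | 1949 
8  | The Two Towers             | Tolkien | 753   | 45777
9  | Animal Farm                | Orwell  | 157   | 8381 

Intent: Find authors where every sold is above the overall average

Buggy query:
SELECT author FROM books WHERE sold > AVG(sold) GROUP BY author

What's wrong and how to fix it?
Bug: WHERE evaluates per row before aggregation, so AVG() is unavailable

Fix: Compute the overall average in a scalar subquery and compare each group's MIN against it in HAVING

Corrected query:
SELECT author FROM books GROUP BY author HAVING MIN(sold) > (SELECT AVG(sold) FROM books)

Result:
(no rows)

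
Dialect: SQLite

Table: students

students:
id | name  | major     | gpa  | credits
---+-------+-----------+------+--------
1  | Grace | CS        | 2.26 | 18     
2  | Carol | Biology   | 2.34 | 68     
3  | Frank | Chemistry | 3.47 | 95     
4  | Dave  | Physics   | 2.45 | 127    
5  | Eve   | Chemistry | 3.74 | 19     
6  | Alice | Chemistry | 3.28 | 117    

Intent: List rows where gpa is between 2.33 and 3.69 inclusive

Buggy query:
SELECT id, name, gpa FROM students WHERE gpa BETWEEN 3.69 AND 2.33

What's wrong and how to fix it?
Bug: The bounds are reversed; BETWEEN a AND b requires a <= b to match anything

Fix: Write BETWEEN 2.33 AND 3.69

Corrected query:
SELECT id, name, gpa FROM students WHERE gpa BETWEEN 2.33 AND 3.69

Result:
id | name  | gpa 
---+-------+-----
2  | Carol | 2.34
3  | Frank | 3.47
4  | Dave  | 2.45
6  | Alice | 3.28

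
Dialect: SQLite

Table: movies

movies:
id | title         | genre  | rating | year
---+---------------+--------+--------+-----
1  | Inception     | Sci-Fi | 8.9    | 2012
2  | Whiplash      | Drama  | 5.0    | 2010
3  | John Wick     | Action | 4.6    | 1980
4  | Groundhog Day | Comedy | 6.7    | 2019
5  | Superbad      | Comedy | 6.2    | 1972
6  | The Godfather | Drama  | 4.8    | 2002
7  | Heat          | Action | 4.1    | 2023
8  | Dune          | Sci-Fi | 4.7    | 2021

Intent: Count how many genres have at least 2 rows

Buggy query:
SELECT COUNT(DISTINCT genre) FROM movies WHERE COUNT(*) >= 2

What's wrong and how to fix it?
Bug: COUNT(*) cannot appear in WHERE; the per-group count doesn't exist yet

Fix: Group first with HAVING COUNT(*) >= 2, then COUNT the resulting groups

Corrected query:
SELECT COUNT(*) FROM (SELECT genre FROM movies GROUP BY genre HAVING COUNT(*) >= 2)

Result:
COUNT(*)
--------
4       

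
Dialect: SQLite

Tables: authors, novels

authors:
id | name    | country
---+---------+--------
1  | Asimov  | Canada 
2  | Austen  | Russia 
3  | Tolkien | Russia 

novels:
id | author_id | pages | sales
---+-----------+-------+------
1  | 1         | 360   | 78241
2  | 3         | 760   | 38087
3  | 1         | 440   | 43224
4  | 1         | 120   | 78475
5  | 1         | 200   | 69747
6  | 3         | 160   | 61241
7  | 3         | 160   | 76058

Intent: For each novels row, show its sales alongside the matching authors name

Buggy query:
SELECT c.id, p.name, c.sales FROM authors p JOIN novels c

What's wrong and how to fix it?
Bug: Missing join condition: each novels row is matched to all authors rows instead of just its own

Fix: Add ON c.author_id = p.id to the JOIN

Corrected query:
SELECT c.id, p.name, c.sales FROM authors p JOIN novels c ON c.author_id = p.id

Result:
id | name    | sales
---+---------+------
1  | Asimov  | 78241
2  | Tolkien | 38087
3  | Asimov  | 43224
4  | Asimov  | 78475
5  | Asimov  | 69747
6  | Tolkien | 61241
7  | Tolkien | 76058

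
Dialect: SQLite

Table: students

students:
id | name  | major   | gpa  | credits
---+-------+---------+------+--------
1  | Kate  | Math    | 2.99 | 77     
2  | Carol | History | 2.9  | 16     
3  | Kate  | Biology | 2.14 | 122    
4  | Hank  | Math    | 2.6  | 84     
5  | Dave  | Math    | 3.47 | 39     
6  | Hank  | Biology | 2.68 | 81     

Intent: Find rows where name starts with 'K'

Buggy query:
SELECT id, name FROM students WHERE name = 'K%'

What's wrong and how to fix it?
Bug: '=' compares the literal string including the % character; pattern matching needs LIKE

Fix: Use LIKE for wildcard pattern matching

Corrected query:
SELECT id, name FROM students WHERE name LIKE 'K%'

Result:
id | name
---+-----
1  | Kate
3  | Kate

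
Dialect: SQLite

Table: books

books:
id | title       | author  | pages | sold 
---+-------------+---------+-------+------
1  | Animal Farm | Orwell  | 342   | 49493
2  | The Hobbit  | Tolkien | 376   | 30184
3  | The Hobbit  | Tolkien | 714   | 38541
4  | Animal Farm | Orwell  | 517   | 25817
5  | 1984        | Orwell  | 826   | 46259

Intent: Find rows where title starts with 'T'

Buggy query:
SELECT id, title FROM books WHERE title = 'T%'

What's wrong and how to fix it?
Bug: Wildcards only work with LIKE; '=' treats '%' as a literal character

Fix: Use LIKE for wildcard pattern matching

Corrected query:
SELECT id, title FROM books WHERE title LIKE 'T%'

Result:
id | title     
---+-----------
2  | The Hobbit
3  | The Hobbit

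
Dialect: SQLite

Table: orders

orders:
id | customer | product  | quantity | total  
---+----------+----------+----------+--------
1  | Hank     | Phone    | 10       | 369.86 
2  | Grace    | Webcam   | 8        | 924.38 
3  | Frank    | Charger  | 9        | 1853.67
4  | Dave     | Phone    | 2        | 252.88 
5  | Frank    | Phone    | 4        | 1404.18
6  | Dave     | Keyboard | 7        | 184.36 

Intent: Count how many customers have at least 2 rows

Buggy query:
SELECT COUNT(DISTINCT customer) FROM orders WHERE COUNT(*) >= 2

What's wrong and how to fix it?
Bug: WHERE filters individual rows, not groups, so a group-level COUNT is invalid there

Fix: Group first with HAVING COUNT(*) >= 2, then COUNT the resulting groups

Corrected query:
SELECT COUNT(*) FROM (SELECT customer FROM orders GROUP BY customer HAVING COUNT(*) >= 2)

Result:
COUNT(*)
--------
2       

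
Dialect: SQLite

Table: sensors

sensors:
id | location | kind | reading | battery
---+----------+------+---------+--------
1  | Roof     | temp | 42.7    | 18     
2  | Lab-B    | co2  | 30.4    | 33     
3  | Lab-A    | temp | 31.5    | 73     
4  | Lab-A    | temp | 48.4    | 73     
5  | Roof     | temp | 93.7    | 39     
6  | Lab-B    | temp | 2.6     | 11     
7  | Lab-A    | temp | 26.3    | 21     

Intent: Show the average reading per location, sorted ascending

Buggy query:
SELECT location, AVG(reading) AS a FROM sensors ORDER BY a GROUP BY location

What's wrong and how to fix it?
Bug: ORDER BY appears before GROUP BY; SQL clause order requires GROUP BY first

Fix: Move ORDER BY to the end, after GROUP BY

Corrected query:
SELECT location, AVG(reading) AS a FROM sensors GROUP BY location ORDER BY a

Result:
location | a   
---------+-----
Lab-B    | 16.5
Lab-A    | 35.4
Roof     | 68.2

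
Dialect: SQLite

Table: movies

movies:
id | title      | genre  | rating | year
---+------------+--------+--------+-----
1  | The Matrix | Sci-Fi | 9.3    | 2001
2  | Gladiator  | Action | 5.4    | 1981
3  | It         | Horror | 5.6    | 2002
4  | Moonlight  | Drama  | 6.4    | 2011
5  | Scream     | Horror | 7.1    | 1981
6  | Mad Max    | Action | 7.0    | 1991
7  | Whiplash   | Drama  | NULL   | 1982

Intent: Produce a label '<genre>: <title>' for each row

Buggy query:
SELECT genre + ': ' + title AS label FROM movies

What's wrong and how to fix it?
Bug: SQLite uses || for string concatenation; + coerces text to numbers (yielding 0)

Fix: Replace + with || to concatenate text

Corrected query:
SELECT genre || ': ' || title AS label FROM movies

Result:
label             
------------------
Sci-Fi: The Matrix
Action: Gladiator 
Horror: It        
Drama: Moonlight  
Horror: Scream    
Action: Mad Max   
Drama: Whiplash   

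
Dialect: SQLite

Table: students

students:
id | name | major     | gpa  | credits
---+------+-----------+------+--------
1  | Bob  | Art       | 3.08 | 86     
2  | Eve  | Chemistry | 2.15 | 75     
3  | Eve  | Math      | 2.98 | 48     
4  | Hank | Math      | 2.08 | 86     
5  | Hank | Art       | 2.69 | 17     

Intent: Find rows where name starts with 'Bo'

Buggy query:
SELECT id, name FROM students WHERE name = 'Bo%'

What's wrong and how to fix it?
Bug: '=' compares the literal string including the % character; pattern matching needs LIKE

Fix: Use LIKE for wildcard pattern matching

Corrected query:
SELECT id, name FROM students WHERE name LIKE 'Bo%'

Result:
id | name
---+-----
1  | Bob 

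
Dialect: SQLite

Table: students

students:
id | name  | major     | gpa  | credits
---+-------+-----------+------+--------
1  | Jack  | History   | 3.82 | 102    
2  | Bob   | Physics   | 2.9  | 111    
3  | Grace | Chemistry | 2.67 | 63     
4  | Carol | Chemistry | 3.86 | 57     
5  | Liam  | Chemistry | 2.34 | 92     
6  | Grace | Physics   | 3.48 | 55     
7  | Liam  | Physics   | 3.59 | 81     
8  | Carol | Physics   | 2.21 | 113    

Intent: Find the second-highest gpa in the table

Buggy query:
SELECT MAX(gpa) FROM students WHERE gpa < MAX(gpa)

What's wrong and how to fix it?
Bug: The inner MAX is an aggregate inside WHERE, which is not allowed

Fix: Compute the overall MAX in a subquery, then take MAX of rows below it

Corrected query:
SELECT MAX(gpa) FROM students WHERE gpa < (SELECT MAX(gpa) FROM students)

Result:
MAX(gpa)
--------
3.82    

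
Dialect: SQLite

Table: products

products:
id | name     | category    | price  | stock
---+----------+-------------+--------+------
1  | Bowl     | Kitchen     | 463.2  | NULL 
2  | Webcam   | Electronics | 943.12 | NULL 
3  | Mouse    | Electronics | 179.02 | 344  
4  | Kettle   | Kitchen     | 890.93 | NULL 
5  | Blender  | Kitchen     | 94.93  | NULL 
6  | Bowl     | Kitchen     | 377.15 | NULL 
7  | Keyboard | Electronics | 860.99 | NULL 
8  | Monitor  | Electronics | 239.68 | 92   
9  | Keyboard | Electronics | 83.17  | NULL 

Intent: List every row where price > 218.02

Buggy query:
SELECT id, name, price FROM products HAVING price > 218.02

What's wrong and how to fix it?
Bug: HAVING filters the output of aggregation, but this query has no GROUP BY and no aggregate functions, so SQLite rejects it (HAVING clause on a non-aggregate query); the condition here is per row

Fix: Replace HAVING with WHERE since the condition applies to individual rows

Corrected query:
SELECT id, name, price FROM products WHERE price > 218.02

Result:
id | name     | price 
---+----------+-------
1  | Bowl     | 463.2 
2  | Webcam   | 943.12
4  | Kettle   | 890.93
6  | Bowl     | 377.15
7  | Keyboard | 860.99
8  | Monitor  | 239.68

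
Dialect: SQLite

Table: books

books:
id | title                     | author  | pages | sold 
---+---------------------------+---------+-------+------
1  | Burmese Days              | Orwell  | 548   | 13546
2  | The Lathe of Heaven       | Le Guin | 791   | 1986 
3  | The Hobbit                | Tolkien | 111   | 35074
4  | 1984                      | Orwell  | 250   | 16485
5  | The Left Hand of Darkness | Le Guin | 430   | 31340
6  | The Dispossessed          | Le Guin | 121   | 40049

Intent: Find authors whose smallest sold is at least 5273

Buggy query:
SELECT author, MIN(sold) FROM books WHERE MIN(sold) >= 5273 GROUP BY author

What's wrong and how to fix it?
Bug: MIN() in WHERE is a misuse of aggregate

Fix: Use HAVING for the per-group MIN condition

Corrected query:
SELECT author, MIN(sold) FROM books GROUP BY author HAVING MIN(sold) >= 5273

Result:
author  | MIN(sold)
--------+----------
Orwell  | 13546    
Tolkien | 35074    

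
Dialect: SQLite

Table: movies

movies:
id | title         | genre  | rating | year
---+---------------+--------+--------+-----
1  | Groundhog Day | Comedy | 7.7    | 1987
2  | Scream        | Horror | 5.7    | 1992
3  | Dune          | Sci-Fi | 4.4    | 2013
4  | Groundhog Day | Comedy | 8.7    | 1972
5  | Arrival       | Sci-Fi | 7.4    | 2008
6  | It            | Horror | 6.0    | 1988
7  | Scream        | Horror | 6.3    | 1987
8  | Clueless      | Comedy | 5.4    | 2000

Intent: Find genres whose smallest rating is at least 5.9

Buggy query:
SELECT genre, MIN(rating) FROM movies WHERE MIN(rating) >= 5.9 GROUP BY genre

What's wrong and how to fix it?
Bug: Aggregates like MIN are computed per group after WHERE runs

Fix: Replace WHERE with HAVING after the GROUP BY

Corrected query:
SELECT genre, MIN(rating) FROM movies GROUP BY genre HAVING MIN(rating) >= 5.9

Result:
(no rows)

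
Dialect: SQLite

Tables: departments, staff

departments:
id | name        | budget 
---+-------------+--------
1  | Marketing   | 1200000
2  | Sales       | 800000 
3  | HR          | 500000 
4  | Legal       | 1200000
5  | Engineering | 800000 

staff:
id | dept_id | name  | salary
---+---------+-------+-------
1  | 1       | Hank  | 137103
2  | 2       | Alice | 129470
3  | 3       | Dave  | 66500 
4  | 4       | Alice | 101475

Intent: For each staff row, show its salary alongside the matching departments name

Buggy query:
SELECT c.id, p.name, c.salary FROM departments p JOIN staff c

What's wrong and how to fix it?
Bug: Missing join condition: each staff row is matched to all departments rows instead of just its own

Fix: Specify the join condition linking the foreign key to the parent id

Corrected query:
SELECT c.id, p.name, c.salary FROM departments p JOIN staff c ON c.dept_id = p.id

Result:
id | name      | salary
---+-----------+-------
1  | Marketing | 137103
2  | Sales     | 129470
3  | HR        | 66500 
4  | Legal     | 101475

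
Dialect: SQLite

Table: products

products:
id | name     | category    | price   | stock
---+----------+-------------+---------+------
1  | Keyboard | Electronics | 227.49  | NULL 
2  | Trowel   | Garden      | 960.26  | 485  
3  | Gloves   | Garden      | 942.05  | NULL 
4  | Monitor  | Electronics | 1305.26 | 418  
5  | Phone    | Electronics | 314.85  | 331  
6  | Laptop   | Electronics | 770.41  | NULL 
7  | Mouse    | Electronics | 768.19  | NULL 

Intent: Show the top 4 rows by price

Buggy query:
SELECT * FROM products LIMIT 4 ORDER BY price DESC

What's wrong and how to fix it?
Bug: LIMIT must come after ORDER BY

Fix: Swap the clauses: ORDER BY first, then LIMIT

Corrected query:
SELECT * FROM products ORDER BY price DESC LIMIT 4

Result:
id | name    | category    | price   | stock
---+---------+-------------+---------+------
4  | Monitor | Electronics | 1305.26 | 418  
2  | Trowel  | Garden      | 960.26  | 485  
3  | Gloves  | Garden      | 942.05  | NULL 
6  | Laptop  | Electronics | 770.41  | NULL 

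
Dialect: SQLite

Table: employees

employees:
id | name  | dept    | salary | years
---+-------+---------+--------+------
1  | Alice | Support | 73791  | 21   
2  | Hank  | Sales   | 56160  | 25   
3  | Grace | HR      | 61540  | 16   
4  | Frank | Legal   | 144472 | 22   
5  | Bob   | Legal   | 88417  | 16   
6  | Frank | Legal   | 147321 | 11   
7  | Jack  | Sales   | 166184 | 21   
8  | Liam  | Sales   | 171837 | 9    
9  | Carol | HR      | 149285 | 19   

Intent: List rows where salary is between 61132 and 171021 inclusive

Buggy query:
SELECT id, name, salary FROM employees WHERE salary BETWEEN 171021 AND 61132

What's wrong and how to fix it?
Bug: The bounds are reversed; BETWEEN a AND b requires a <= b to match anything

Fix: Swap the bounds so the smaller value comes first

Corrected query:
SELECT id, name, salary FROM employees WHERE salary BETWEEN 61132 AND 171021

Result:
id | name  | salary
---+-------+-------
1  | Alice | 73791 
3  | Grace | 61540 
4  | Frank | 144472
5  | Bob   | 88417 
6  | Frank | 147321
7  | Jack  | 166184
9  | Carol | 149285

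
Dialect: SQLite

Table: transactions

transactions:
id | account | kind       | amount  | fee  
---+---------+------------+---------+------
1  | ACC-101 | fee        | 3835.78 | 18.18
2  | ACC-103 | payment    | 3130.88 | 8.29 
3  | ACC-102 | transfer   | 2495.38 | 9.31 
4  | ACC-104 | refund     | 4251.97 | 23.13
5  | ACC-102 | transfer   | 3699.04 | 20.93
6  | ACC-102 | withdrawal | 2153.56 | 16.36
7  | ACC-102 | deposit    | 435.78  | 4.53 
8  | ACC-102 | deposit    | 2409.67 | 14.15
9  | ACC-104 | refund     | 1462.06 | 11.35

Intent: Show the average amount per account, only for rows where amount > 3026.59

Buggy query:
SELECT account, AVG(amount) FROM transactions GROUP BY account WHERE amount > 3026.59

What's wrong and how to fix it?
Bug: Row-level WHERE must come before GROUP BY in the clause order

Fix: Move the WHERE clause before GROUP BY

Corrected query:
SELECT account, AVG(amount) FROM transactions WHERE amount > 3026.59 GROUP BY account

Result:
account | AVG(amount)
--------+------------
ACC-101 | 3835.78    
ACC-102 | 3699.04    
ACC-103 | 3130.88    
ACC-104 | 4251.97    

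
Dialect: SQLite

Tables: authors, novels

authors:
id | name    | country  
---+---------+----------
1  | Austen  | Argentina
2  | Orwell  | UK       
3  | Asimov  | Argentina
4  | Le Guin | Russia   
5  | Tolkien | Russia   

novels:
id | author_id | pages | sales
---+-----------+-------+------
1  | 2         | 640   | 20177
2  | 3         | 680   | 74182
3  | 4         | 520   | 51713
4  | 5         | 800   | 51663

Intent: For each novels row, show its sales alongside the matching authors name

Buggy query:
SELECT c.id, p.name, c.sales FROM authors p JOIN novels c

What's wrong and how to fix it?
Bug: JOIN with no ON clause produces a cartesian product; every novels row pairs with every authors row

Fix: Specify the join condition linking the foreign key to the parent id

Corrected query:
SELECT c.id, p.name, c.sales FROM authors p JOIN novels c ON c.author_id = p.id

Result:
id | name    | sales
---+---------+------
1  | Orwell  | 20177
2  | Asimov  | 74182
3  | Le Guin | 51713
4  | Tolkien | 51663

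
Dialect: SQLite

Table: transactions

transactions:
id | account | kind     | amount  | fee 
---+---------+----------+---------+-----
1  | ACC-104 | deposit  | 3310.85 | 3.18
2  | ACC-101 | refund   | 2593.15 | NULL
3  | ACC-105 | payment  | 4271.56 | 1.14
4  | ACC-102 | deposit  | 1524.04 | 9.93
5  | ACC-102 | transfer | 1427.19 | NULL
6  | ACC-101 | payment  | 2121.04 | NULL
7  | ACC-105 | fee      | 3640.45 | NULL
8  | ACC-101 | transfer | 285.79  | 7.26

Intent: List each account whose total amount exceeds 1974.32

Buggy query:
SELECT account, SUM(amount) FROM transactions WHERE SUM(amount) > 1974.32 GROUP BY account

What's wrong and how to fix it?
Bug: WHERE runs before GROUP BY, so aggregates aren't available there

Fix: Use HAVING (which filters groups after aggregation) instead of WHERE

Corrected query:
SELECT account, SUM(amount) FROM transactions GROUP BY account HAVING SUM(amount) > 1974.32

Result:
account | SUM(amount)
--------+------------
ACC-101 | 4999.98    
ACC-102 | 2951.23    
ACC-104 | 3310.85    
ACC-105 | 7912.01    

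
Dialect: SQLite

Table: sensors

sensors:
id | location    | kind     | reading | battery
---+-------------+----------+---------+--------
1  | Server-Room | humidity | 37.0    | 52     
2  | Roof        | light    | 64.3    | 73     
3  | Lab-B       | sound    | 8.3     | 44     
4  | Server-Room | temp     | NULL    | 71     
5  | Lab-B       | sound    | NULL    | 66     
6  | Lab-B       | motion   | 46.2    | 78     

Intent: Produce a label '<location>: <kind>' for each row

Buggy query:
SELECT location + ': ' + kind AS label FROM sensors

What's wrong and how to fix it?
Bug: SQLite uses || for string concatenation; + coerces text to numbers (yielding 0)

Fix: Use the || operator for string concatenation

Corrected query:
SELECT location || ': ' || kind AS label FROM sensors

Result:
label                
---------------------
Server-Room: humidity
Roof: light          
Lab-B: sound         
Server-Room: temp    
Lab-B: sound         
Lab-B: motion        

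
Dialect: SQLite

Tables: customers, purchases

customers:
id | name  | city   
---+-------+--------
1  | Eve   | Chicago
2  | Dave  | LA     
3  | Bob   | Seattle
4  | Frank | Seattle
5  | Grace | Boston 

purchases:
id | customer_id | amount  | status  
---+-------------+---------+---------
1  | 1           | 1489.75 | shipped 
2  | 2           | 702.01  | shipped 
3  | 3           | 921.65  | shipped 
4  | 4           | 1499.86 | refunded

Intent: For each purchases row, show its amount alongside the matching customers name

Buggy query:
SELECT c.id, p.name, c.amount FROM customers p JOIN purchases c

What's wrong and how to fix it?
Bug: Missing join condition: each purchases row is matched to all customers rows instead of just its own

Fix: Specify the join condition linking the foreign key to the parent id

Corrected query:
SELECT c.id, p.name, c.amount FROM customers p JOIN purchases c ON c.customer_id = p.id

Result:
id | name  | amount 
---+-------+--------
1  | Eve   | 1489.75
2  | Dave  | 702.01 
3  | Bob   | 921.65 
4  | Frank | 1499.86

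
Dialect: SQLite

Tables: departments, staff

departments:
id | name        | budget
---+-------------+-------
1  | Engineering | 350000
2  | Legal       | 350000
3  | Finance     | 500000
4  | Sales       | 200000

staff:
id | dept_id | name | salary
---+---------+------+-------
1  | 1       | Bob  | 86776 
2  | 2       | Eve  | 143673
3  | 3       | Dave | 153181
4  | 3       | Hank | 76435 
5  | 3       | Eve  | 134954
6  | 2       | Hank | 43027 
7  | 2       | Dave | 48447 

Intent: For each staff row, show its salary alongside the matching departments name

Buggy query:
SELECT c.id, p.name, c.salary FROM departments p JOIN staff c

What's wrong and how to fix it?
Bug: Missing join condition: each staff row is matched to all departments rows instead of just its own

Fix: Specify the join condition linking the foreign key to the parent id

Corrected query:
SELECT c.id, p.name, c.salary FROM departments p JOIN staff c ON c.dept_id = p.id

Result:
id | name        | salary
---+-------------+-------
1  | Engineering | 86776 
2  | Legal       | 143673
3  | Finance     | 153181
4  | Finance     | 76435 
5  | Finance     | 134954
6  | Legal       | 43027 
7  | Legal       | 48447 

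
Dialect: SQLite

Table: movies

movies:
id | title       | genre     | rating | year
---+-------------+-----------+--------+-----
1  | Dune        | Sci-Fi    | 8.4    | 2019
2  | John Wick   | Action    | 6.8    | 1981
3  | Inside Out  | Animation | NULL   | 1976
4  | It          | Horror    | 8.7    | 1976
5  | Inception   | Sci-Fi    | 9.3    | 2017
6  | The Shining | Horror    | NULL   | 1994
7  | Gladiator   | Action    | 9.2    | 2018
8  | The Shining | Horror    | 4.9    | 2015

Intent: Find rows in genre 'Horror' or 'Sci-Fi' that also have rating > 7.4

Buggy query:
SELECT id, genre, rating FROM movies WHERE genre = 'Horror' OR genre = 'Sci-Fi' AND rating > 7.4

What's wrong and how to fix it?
Bug: AND binds tighter than OR, so this parses as genre = 'Horror' OR (genre = 'Sci-Fi' AND rating > 7.4)

Fix: Group the OR with parentheses (or use IN), then AND the threshold

Corrected query:
SELECT id, genre, rating FROM movies WHERE (genre = 'Horror' OR genre = 'Sci-Fi') AND rating > 7.4

Result:
id | genre  | rating
---+--------+-------
1  | Sci-Fi | 8.4   
4  | Horror | 8.7   
5  | Sci-Fi | 9.3   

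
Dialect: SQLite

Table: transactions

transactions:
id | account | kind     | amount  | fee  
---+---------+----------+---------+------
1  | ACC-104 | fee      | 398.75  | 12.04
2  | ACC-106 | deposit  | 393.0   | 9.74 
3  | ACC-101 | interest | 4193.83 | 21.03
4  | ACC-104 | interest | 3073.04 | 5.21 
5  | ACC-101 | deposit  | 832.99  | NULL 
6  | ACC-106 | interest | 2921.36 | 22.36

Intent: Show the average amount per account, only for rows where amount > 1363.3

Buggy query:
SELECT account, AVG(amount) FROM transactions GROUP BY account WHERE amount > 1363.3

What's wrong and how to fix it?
Bug: WHERE cannot follow GROUP BY

Fix: Place WHERE between FROM and GROUP BY

Corrected query:
SELECT account, AVG(amount) FROM transactions WHERE amount > 1363.3 GROUP BY account

Result:
account | AVG(amount)
--------+------------
ACC-101 | 4193.83    
ACC-104 | 3073.04    
ACC-106 | 2921.36    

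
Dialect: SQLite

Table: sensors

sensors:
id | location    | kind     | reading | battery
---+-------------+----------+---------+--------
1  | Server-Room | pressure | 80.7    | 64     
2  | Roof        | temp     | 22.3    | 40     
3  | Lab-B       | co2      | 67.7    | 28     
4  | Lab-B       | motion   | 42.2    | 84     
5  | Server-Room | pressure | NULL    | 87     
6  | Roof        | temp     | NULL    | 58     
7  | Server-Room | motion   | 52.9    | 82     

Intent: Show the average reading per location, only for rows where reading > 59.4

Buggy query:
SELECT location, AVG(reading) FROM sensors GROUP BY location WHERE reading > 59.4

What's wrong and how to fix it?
Bug: WHERE cannot follow GROUP BY

Fix: Move the WHERE clause before GROUP BY

Corrected query:
SELECT location, AVG(reading) FROM sensors WHERE reading > 59.4 GROUP BY location

Result:
location    | AVG(reading)
------------+-------------
Lab-B       | 67.7        
Server-Room | 80.7        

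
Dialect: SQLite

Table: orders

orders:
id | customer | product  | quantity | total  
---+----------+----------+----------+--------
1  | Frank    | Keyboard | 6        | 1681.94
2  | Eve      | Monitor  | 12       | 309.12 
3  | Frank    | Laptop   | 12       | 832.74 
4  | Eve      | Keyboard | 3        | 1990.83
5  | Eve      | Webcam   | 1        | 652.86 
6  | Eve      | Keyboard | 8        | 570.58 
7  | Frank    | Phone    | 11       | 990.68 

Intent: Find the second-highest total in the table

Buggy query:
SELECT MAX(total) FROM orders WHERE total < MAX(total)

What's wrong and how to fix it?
Bug: MAX(total) on the right of the comparison is an aggregate-in-WHERE error

Fix: Compute the overall MAX in a subquery, then take MAX of rows below it

Corrected query:
SELECT MAX(total) FROM orders WHERE total < (SELECT MAX(total) FROM orders)

Result:
MAX(total)
----------
1681.94   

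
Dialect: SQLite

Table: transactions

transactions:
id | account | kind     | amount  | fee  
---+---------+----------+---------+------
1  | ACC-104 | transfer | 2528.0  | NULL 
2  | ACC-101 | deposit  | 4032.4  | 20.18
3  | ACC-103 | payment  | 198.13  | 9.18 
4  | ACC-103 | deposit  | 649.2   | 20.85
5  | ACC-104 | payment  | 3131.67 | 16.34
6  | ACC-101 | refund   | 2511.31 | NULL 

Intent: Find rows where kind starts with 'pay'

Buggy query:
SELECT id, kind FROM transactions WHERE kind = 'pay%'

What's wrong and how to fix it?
Bug: '=' compares the literal string including the % character; pattern matching needs LIKE

Fix: Use LIKE for wildcard pattern matching

Corrected query:
SELECT id, kind FROM transactions WHERE kind LIKE 'pay%'

Result:
id | kind   
---+--------
3  | payment
5  | payment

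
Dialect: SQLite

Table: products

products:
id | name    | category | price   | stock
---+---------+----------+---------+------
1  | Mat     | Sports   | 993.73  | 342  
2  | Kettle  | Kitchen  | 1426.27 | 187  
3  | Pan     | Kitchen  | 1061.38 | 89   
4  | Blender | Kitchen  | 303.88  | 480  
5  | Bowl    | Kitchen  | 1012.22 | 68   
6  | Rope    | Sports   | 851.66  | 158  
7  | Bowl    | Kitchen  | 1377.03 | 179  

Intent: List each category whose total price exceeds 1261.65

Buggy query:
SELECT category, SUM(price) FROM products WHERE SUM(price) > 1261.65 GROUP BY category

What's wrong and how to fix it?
Bug: SUM(price) is an aggregate, but WHERE filters rows before aggregation

Fix: Use HAVING (which filters groups after aggregation) instead of WHERE

Corrected query:
SELECT category, SUM(price) FROM products GROUP BY category HAVING SUM(price) > 1261.65

Result:
category | SUM(price)
---------+-----------
Kitchen  | 5180.78   
Sports   | 1845.39   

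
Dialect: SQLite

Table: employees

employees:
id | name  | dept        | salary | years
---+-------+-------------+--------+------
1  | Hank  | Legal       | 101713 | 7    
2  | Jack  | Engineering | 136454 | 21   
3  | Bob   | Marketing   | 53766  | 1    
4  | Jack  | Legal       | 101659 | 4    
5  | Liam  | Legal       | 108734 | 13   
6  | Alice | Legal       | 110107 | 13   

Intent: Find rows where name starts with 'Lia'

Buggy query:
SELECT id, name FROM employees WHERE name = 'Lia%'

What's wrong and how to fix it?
Bug: Wildcards only work with LIKE; '=' treats '%' as a literal character

Fix: Use LIKE for wildcard pattern matching

Corrected query:
SELECT id, name FROM employees WHERE name LIKE 'Lia%'

Result:
id | name
---+-----
5  | Liam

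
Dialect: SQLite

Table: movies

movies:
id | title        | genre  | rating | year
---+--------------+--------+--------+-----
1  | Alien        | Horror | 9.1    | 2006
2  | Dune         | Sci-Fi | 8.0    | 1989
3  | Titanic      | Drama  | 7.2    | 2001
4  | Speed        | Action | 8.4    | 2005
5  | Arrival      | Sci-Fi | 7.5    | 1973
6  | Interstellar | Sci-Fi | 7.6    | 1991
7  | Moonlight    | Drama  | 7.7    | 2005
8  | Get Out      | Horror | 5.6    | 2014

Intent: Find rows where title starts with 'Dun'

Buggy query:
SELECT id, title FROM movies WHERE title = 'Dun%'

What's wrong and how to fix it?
Bug: '=' compares the literal string including the % character; pattern matching needs LIKE

Fix: Use LIKE for wildcard pattern matching

Corrected query:
SELECT id, title FROM movies WHERE title LIKE 'Dun%'

Result:
id | title
---+------
2  | Dune 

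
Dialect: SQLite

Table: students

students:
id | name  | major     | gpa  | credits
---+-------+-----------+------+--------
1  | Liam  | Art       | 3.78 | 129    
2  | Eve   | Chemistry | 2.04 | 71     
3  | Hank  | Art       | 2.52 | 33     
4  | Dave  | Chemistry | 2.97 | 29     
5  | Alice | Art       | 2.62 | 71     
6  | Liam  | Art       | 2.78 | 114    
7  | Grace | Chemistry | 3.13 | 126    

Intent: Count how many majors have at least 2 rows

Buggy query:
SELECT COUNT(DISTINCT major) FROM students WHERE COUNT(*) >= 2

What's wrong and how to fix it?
Bug: WHERE filters individual rows, not groups, so a group-level COUNT is invalid there

Fix: Use a subquery that GROUPs and filters with HAVING, then count its rows

Corrected query:
SELECT COUNT(*) FROM (SELECT major FROM students GROUP BY major HAVING COUNT(*) >= 2)

Result:
COUNT(*)
--------
2       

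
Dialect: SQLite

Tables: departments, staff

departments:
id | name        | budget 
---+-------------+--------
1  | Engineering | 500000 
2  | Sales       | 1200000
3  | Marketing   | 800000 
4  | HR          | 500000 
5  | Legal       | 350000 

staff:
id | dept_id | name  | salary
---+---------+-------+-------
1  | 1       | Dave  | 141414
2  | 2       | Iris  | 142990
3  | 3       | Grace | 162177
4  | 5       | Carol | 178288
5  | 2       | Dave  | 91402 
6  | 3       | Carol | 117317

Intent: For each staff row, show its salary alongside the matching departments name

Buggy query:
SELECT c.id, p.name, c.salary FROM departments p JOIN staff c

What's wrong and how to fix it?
Bug: JOIN with no ON clause produces a cartesian product; every staff row pairs with every departments row

Fix: Specify the join condition linking the foreign key to the parent id

Corrected query:
SELECT c.id, p.name, c.salary FROM departments p JOIN staff c ON c.dept_id = p.id

Result:
id | name        | salary
---+-------------+-------
1  | Engineering | 141414
2  | Sales       | 142990
3  | Marketing   | 162177
4  | Legal       | 178288
5  | Sales       | 91402 
6  | Marketing   | 117317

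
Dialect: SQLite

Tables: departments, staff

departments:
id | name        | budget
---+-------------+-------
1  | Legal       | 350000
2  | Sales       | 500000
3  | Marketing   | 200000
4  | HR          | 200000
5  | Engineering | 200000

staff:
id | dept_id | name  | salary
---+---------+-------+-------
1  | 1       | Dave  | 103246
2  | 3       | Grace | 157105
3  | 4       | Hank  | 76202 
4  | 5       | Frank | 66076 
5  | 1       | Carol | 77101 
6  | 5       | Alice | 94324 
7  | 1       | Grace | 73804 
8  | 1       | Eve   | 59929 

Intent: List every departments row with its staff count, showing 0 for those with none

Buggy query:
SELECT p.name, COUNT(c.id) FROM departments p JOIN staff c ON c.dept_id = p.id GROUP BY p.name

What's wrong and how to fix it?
Bug: An inner join excludes parents with zero children

Fix: Use LEFT JOIN so parents without children still appear (COUNT(c.id) gives 0)

Corrected query:
SELECT p.name, COUNT(c.id) FROM departments p LEFT JOIN staff c ON c.dept_id = p.id GROUP BY p.name

Result:
name        | COUNT(c.id)
------------+------------
Engineering | 2          
HR          | 1          
Legal       | 4          
Marketing   | 1          
Sales       | 0          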